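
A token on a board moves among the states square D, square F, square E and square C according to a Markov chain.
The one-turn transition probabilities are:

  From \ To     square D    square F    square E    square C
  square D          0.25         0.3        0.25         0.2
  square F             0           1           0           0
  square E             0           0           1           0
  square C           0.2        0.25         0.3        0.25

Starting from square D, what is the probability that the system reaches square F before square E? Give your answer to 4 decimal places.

Let h(s) be the probability of absorption at square F starting from transient state s. Then h(square F) = 1 and h(square E) = 0. By first-step analysis:
h(square D) = 0.25·h(square D) + 0.3·1 + 0.25·0 + 0.2·h(square C)
h(square C) = 0.2·h(square D) + 0.25·1 + 0.3·0 + 0.25·h(square C)
Solving: h(square D) = 0.5263, h(square C) = 0.4737.
Starting from square D, the probability is 0.5263.

0.5263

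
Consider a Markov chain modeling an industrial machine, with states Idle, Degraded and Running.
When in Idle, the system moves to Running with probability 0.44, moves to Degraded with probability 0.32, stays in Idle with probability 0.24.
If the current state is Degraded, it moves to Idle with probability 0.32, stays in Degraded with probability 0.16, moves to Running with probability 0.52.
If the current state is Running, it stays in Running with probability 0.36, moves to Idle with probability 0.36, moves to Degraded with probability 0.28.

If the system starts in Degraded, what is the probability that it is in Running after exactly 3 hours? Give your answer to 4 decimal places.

Propagate the distribution vector 3 hours from Degraded.
After 0 hours: (0.0000, 1.0000, 0.0000)
After 1 hour: (0.3200, 0.1600, 0.5200)
After 2 hours: (0.3152, 0.2736, 0.4112)
After 3 hours: (0.3112, 0.2598, 0.4290)
P(in Running after 3 hours) = 0.4290

0.4290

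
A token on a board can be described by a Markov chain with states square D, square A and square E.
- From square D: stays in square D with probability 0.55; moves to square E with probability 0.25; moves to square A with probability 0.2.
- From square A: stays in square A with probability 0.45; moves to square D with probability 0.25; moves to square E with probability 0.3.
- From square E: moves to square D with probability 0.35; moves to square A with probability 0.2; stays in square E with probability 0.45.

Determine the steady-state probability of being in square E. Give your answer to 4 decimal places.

0.3292

Let the stationary distribution be π with π = πP and π_1 + π_2 + π_3 = 1.
π_1 = 0.55·π_1 + 0.25·π_2 + 0.35·π_3
π_2 = 0.2·π_1 + 0.45·π_2 + 0.2·π_3
Solving with the normalization constraint gives π = (0.4042, 0.2667, 0.3292).
So the stationary probability of square E is 0.3292.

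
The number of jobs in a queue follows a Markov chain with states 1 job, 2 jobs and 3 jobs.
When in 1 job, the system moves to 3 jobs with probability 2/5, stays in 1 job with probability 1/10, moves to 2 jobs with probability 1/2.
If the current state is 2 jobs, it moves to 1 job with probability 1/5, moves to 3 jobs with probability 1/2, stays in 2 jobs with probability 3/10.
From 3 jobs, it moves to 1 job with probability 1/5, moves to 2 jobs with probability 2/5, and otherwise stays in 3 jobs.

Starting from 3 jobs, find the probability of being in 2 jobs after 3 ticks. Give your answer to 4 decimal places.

0.3800

Propagate the distribution vector 3 ticks from 3 jobs.
After 0 ticks: (0.0000, 0.0000, 1.0000)
After 1 tick: (0.2000, 0.4000, 0.4000)
After 2 ticks: (0.1800, 0.3800, 0.4400)
After 3 ticks: (0.1820, 0.3800, 0.4380)
P(in 2 jobs after 3 ticks) = 0.3800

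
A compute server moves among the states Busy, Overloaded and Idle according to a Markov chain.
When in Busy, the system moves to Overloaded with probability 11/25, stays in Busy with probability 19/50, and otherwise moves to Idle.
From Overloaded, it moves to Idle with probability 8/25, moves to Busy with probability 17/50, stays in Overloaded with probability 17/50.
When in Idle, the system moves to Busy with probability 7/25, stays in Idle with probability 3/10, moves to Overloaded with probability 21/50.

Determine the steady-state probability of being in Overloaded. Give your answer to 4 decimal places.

0.3951

Let the stationary distribution be π with π = πP and π_1 + π_2 + π_3 = 1.
π_1 = 0.38·π_1 + 0.34·π_2 + 0.28·π_3
π_2 = 0.44·π_1 + 0.34·π_2 + 0.42·π_3
Solving with the normalization constraint gives π = (0.3375, 0.3951, 0.2674).
So the stationary probability of Overloaded is 0.3951.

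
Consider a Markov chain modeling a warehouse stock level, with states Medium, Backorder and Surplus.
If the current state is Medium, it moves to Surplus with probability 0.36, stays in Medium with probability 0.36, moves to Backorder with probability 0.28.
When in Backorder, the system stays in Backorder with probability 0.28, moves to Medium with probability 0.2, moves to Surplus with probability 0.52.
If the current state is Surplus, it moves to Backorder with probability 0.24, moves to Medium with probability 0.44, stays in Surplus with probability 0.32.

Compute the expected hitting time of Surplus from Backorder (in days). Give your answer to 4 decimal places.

2.0751

Let t(s) be the expected number of days to first reach Surplus from state s, with t(Surplus) = 0. Conditioning on the first day:
t(Medium) = 1 + 0.36·t(Medium) + 0.28·t(Backorder)
t(Backorder) = 1 + 0.2·t(Medium) + 0.28·t(Backorder)
Solving: t(Medium) = 2.4704, t(Backorder) = 2.0751.
Expected days from Backorder to Surplus: 2.0751.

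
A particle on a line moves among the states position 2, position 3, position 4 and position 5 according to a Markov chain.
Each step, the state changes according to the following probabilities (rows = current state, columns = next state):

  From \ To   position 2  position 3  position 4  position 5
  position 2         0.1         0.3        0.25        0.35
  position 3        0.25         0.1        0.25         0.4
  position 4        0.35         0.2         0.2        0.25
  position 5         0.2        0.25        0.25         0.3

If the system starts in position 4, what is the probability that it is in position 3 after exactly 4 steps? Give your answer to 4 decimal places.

Propagate the distribution vector 4 steps from position 4.
After 0 steps: (0.0000, 0.0000, 1.0000, 0.0000)
After 1 step: (0.3500, 0.2000, 0.2000, 0.2500)
After 2 steps: (0.2050, 0.2275, 0.2400, 0.3275)
After 3 steps: (0.2269, 0.2141, 0.2380, 0.3210)
After 4 steps: (0.2237, 0.2173, 0.2381, 0.3209)
P(in position 3 after 4 steps) = 0.2173

0.2173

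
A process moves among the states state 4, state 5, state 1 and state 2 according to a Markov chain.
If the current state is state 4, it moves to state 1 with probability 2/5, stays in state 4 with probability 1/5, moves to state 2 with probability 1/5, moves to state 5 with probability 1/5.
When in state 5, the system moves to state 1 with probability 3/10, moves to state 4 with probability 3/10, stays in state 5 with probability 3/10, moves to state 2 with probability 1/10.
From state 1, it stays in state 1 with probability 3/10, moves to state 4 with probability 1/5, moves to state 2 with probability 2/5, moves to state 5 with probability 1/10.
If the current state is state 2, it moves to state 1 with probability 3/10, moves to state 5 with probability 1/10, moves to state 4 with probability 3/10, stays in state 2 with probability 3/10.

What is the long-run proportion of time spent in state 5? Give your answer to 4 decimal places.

Let the stationary distribution be π with π = πP and π_1 + π_2 + π_3 + π_4 = 1.
π_1 = 0.2·π_1 + 0.3·π_2 + 0.2·π_3 + 0.3·π_4
π_2 = 0.2·π_1 + 0.3·π_2 + 0.1·π_3 + 0.1·π_4
π_3 = 0.4·π_1 + 0.3·π_2 + 0.3·π_3 + 0.3·π_4
Solving with the normalization constraint gives π = (0.2432, 0.1554, 0.3243, 0.2770).
So the stationary probability of state 5 is 0.1554.

0.1554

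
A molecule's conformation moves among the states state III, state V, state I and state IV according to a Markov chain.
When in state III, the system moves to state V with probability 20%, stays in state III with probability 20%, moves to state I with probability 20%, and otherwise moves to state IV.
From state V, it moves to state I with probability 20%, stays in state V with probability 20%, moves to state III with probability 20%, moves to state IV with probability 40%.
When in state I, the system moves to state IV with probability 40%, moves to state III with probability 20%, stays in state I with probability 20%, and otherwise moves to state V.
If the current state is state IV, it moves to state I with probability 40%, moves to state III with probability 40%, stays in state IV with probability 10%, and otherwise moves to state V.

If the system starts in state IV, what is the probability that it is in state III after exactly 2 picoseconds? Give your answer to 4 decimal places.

Propagate the distribution vector 2 picoseconds from state IV.
After 0 picoseconds: (0.0000, 0.0000, 0.0000, 1.0000)
After 1 picosecond: (0.4000, 0.1000, 0.4000, 0.1000)
After 2 picoseconds: (0.2200, 0.1900, 0.2200, 0.3700)
P(in state III after 2 picoseconds) = 0.2200

0.2200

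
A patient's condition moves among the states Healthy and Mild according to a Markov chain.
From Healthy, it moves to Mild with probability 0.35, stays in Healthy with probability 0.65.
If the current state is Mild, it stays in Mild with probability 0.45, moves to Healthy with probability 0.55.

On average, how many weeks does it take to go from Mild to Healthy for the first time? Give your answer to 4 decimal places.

Let t(s) be the expected number of weeks to first reach Healthy from state s, with t(Healthy) = 0. Conditioning on the first week:
t(Mild) = 1 + 0.45·t(Mild)
Solving: t(Mild) = 1.8182.
Expected weeks from Mild to Healthy: 1.8182.

1.8182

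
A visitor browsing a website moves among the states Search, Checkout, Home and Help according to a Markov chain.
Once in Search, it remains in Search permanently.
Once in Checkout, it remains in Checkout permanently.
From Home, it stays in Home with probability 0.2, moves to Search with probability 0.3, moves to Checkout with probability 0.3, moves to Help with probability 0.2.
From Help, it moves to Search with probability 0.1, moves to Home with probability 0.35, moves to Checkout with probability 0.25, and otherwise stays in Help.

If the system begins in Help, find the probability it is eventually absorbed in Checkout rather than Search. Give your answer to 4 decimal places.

Let h(s) be the probability of absorption at Checkout starting from transient state s. Then h(Checkout) = 1 and h(Search) = 0. By first-step analysis:
h(Home) = 0.3·0 + 0.3·1 + 0.2·h(Home) + 0.2·h(Help)
h(Help) = 0.1·0 + 0.25·1 + 0.35·h(Home) + 0.3·h(Help)
Solving: h(Home) = 0.5306, h(Help) = 0.6224.
Starting from Help, the probability is 0.6224.

0.6224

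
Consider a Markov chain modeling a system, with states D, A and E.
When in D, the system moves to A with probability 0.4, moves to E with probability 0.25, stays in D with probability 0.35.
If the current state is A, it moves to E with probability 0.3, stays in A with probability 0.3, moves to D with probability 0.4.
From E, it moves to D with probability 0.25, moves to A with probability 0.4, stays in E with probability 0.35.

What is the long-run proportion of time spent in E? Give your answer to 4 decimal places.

Let the stationary distribution be π with π = πP and π_1 + π_2 + π_3 = 1.
π_1 = 0.35·π_1 + 0.4·π_2 + 0.25·π_3
π_2 = 0.4·π_1 + 0.3·π_2 + 0.4·π_3
Solving with the normalization constraint gives π = (0.3384, 0.3636, 0.2980).
So the stationary probability of E is 0.2980.

0.2980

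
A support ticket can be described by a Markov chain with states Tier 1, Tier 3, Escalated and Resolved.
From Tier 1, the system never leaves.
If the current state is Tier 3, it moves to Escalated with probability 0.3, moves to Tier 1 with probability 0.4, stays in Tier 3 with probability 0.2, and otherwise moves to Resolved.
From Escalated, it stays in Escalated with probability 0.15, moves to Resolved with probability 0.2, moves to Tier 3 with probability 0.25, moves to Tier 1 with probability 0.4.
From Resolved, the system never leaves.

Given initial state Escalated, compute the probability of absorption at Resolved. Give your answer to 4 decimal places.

Let h(s) be the probability of absorption at Resolved starting from transient state s. Then h(Resolved) = 1 and h(Tier 1) = 0. By first-step analysis:
h(Tier 3) = 0.4·0 + 0.2·h(Tier 3) + 0.3·h(Escalated) + 0.1·1
h(Escalated) = 0.4·0 + 0.25·h(Tier 3) + 0.15·h(Escalated) + 0.2·1
Solving: h(Tier 3) = 0.2397, h(Escalated) = 0.3058.
Starting from Escalated, the probability is 0.3058.

0.3058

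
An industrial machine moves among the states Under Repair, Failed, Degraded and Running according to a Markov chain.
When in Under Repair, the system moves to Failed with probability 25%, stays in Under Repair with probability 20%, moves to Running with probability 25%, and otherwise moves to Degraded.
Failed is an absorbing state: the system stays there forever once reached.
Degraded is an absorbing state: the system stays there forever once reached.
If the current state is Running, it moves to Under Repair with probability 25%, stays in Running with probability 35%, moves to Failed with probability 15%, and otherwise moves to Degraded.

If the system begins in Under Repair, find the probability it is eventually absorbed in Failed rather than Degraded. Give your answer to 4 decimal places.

0.4372

Let h(s) be the probability of absorption at Failed starting from transient state s. Then h(Failed) = 1 and h(Degraded) = 0. By first-step analysis:
h(Under Repair) = 0.2·h(Under Repair) + 0.25·1 + 0.3·0 + 0.25·h(Running)
h(Running) = 0.25·h(Under Repair) + 0.15·1 + 0.25·0 + 0.35·h(Running)
Solving: h(Under Repair) = 0.4372, h(Running) = 0.3989.
Starting from Under Repair, the probability is 0.4372.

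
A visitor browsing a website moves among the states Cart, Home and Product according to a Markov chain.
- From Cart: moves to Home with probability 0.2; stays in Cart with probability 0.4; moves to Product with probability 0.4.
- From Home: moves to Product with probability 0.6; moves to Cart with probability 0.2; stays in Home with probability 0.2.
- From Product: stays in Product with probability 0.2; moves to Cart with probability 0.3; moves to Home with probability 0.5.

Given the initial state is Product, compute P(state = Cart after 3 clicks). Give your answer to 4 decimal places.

Propagate the distribution vector 3 clicks from Product.
After 0 clicks: (0.0000, 0.0000, 1.0000)
After 1 click: (0.3000, 0.5000, 0.2000)
After 2 clicks: (0.2800, 0.2600, 0.4600)
After 3 clicks: (0.3020, 0.3380, 0.3600)
P(in Cart after 3 clicks) = 0.3020

0.3020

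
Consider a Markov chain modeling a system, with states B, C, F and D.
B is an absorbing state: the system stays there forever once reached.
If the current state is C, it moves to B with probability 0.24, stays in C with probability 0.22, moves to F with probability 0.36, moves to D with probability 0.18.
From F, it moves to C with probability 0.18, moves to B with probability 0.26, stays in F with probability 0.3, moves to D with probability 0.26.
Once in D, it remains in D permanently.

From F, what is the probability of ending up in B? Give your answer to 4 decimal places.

Let h(s) be the probability of absorption at B starting from transient state s. Then h(B) = 1 and h(D) = 0. By first-step analysis:
h(C) = 0.24·1 + 0.22·h(C) + 0.36·h(F) + 0.18·0
h(F) = 0.26·1 + 0.18·h(C) + 0.3·h(F) + 0.26·0
Solving: h(C) = 0.5436, h(F) = 0.5112.
Starting from F, the probability is 0.5112.

0.5112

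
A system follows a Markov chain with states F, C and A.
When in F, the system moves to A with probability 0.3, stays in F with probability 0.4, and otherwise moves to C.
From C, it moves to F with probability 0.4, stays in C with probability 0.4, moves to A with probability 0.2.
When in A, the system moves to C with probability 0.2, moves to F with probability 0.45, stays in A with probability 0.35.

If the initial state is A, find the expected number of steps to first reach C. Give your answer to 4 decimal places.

Let t(s) be the expected number of steps to first reach C from state s, with t(C) = 0. Conditioning on the first step:
t(F) = 1 + 0.4·t(F) + 0.3·t(A)
t(A) = 1 + 0.45·t(F) + 0.35·t(A)
Solving: t(F) = 3.7255, t(A) = 4.1176.
Expected steps from A to C: 4.1176.

4.1176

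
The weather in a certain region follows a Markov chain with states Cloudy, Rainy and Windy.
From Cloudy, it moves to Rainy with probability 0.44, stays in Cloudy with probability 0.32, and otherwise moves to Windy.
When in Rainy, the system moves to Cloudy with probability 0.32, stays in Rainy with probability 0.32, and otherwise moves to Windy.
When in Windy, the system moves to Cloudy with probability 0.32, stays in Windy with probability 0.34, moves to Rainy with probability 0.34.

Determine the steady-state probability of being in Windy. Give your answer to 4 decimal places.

Let the stationary distribution be π with π = πP and π_1 + π_2 + π_3 = 1.
π_1 = 0.32·π_1 + 0.32·π_2 + 0.32·π_3
π_2 = 0.44·π_1 + 0.32·π_2 + 0.34·π_3
Solving with the normalization constraint gives π = (0.3200, 0.3647, 0.3153).
So the stationary probability of Windy is 0.3153.

0.3153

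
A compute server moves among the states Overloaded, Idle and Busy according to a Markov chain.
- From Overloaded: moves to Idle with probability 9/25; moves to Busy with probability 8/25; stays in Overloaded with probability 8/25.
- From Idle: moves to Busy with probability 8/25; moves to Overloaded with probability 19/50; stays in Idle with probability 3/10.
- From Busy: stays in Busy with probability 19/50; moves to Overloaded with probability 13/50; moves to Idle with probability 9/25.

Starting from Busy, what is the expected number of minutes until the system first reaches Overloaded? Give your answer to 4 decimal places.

3.3250

Let t(s) be the expected number of minutes to first reach Overloaded from state s, with t(Overloaded) = 0. Conditioning on the first minute:
t(Idle) = 1 + 0.3·t(Idle) + 0.32·t(Busy)
t(Busy) = 1 + 0.36·t(Idle) + 0.38·t(Busy)
Solving: t(Idle) = 2.9486, t(Busy) = 3.3250.
Expected minutes from Busy to Overloaded: 3.3250.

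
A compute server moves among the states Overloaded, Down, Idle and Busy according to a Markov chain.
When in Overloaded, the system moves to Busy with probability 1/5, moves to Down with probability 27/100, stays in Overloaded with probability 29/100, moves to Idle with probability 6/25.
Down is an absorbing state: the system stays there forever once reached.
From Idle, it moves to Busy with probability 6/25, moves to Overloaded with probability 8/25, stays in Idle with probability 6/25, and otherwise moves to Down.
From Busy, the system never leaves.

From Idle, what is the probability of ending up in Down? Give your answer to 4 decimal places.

Let h(s) be the probability of absorption at Down starting from transient state s. Then h(Down) = 1 and h(Busy) = 0. By first-step analysis:
h(Overloaded) = 0.29·h(Overloaded) + 0.27·1 + 0.24·h(Idle) + 0.2·0
h(Idle) = 0.32·h(Overloaded) + 0.2·1 + 0.24·h(Idle) + 0.24·0
Solving: h(Overloaded) = 0.5471, h(Idle) = 0.4935.
Starting from Idle, the probability is 0.4935.

0.4935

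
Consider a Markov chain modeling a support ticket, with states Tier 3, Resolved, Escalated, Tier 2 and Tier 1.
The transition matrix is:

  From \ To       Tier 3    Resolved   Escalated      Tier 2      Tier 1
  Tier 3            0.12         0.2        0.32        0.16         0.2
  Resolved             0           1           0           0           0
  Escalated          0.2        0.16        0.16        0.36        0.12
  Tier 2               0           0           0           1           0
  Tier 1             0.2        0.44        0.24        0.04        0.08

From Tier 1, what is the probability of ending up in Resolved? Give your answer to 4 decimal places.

Let h(s) be the probability of absorption at Resolved starting from transient state s. Then h(Resolved) = 1 and h(Tier 2) = 0. By first-step analysis:
h(Tier 3) = 0.12·h(Tier 3) + 0.2·1 + 0.32·h(Escalated) + 0.16·0 + 0.2·h(Tier 1)
h(Escalated) = 0.2·h(Tier 3) + 0.16·1 + 0.16·h(Escalated) + 0.36·0 + 0.12·h(Tier 1)
h(Tier 1) = 0.2·h(Tier 3) + 0.44·1 + 0.24·h(Escalated) + 0.04·0 + 0.08·h(Tier 1)
Solving: h(Tier 3) = 0.5402, h(Escalated) = 0.4198, h(Tier 1) = 0.7052.
Starting from Tier 1, the probability is 0.7052.

0.7052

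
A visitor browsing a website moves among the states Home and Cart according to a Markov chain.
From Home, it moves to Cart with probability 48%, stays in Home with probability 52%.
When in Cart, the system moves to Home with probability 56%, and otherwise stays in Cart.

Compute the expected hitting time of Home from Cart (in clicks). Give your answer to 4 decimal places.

Let t(s) be the expected number of clicks to first reach Home from state s, with t(Home) = 0. Conditioning on the first click:
t(Cart) = 1 + 0.44·t(Cart)
Solving: t(Cart) = 1.7857.
Expected clicks from Cart to Home: 1.7857.

1.7857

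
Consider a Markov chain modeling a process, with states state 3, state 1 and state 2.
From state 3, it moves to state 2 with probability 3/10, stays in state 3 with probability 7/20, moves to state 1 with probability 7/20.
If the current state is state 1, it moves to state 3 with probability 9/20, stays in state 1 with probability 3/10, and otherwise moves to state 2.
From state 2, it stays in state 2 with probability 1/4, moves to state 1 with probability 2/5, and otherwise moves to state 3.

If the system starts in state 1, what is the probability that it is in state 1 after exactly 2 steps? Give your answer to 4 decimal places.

0.3475

Sum over the intermediate state after 1 step:
P = P(state 1→state 3)·P(state 3→state 1) + P(state 1→state 1)·P(state 1→state 1) + P(state 1→state 2)·P(state 2→state 1)
  = 0.45×0.35 + 0.3×0.3 + 0.25×0.4
  = 0.1575 + 0.0900 + 0.1000 = 0.3475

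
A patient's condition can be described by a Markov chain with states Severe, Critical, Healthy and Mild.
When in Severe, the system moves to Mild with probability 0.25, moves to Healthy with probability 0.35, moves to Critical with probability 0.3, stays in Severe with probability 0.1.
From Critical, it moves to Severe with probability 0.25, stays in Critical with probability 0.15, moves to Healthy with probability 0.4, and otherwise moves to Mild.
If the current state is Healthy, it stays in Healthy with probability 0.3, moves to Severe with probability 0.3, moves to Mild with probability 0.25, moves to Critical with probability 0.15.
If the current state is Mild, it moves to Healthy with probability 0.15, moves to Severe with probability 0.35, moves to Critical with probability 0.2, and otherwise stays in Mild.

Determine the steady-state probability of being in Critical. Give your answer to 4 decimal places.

0.2005

Let the stationary distribution be π with π = πP and π_1 + π_2 + π_3 + π_4 = 1.
π_1 = 0.1·π_1 + 0.25·π_2 + 0.3·π_3 + 0.35·π_4
π_2 = 0.3·π_1 + 0.15·π_2 + 0.15·π_3 + 0.2·π_4
π_3 = 0.35·π_1 + 0.4·π_2 + 0.3·π_3 + 0.15·π_4
Solving with the normalization constraint gives π = (0.2522, 0.2005, 0.2948, 0.2526).
So the stationary probability of Critical is 0.2005.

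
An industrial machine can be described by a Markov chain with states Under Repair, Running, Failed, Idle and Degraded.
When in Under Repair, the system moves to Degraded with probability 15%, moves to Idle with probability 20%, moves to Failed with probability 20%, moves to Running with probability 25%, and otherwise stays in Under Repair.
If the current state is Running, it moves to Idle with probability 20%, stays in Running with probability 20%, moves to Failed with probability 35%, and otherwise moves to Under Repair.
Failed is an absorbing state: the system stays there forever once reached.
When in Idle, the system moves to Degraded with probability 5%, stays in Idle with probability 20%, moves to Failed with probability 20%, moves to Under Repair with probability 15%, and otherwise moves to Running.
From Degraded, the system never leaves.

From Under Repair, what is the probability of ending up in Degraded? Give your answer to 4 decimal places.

0.2727

Let h(s) be the probability of absorption at Degraded starting from transient state s. Then h(Degraded) = 1 and h(Failed) = 0. By first-step analysis:
h(Under Repair) = 0.2·h(Under Repair) + 0.25·h(Running) + 0.2·0 + 0.2·h(Idle) + 0.15·1
h(Running) = 0.25·h(Under Repair) + 0.2·h(Running) + 0.35·0 + 0.2·h(Idle)
h(Idle) = 0.15·h(Under Repair) + 0.4·h(Running) + 0.2·0 + 0.2·h(Idle) + 0.05·1
Solving: h(Under Repair) = 0.2727, h(Running) = 0.1299, h(Idle) = 0.1786.
Starting from Under Repair, the probability is 0.2727.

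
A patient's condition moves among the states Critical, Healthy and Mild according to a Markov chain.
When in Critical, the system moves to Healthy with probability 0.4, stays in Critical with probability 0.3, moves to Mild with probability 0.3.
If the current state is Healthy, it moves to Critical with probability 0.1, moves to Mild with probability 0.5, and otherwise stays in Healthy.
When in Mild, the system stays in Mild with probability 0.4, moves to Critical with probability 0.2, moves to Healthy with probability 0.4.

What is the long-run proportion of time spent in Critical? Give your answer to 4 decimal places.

0.1778

Let the stationary distribution be π with π = πP and π_1 + π_2 + π_3 = 1.
π_1 = 0.3·π_1 + 0.1·π_2 + 0.2·π_3
π_2 = 0.4·π_1 + 0.4·π_2 + 0.4·π_3
Solving with the normalization constraint gives π = (0.1778, 0.4000, 0.4222).
So the stationary probability of Critical is 0.1778.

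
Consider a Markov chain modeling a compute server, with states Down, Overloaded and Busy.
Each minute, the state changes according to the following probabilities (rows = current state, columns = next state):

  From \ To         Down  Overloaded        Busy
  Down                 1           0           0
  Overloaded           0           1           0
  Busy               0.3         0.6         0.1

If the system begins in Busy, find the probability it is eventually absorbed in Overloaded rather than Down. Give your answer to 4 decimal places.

Let h(s) be the probability of absorption at Overloaded starting from transient state s. Then h(Overloaded) = 1 and h(Down) = 0. By first-step analysis:
h(Busy) = 0.3·0 + 0.6·1 + 0.1·h(Busy)
Solving: h(Busy) = 0.6667.
Starting from Busy, the probability is 0.6667.

0.6667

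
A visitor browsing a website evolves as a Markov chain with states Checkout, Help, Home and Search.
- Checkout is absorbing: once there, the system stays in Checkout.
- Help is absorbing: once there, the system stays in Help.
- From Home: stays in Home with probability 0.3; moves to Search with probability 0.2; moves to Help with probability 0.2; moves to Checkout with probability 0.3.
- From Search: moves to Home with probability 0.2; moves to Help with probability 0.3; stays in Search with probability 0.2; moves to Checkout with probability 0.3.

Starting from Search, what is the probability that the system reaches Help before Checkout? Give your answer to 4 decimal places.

Let h(s) be the probability of absorption at Help starting from transient state s. Then h(Help) = 1 and h(Checkout) = 0. By first-step analysis:
h(Home) = 0.3·0 + 0.2·1 + 0.3·h(Home) + 0.2·h(Search)
h(Search) = 0.3·0 + 0.3·1 + 0.2·h(Home) + 0.2·h(Search)
Solving: h(Home) = 0.4231, h(Search) = 0.4808.
Starting from Search, the probability is 0.4808.

0.4808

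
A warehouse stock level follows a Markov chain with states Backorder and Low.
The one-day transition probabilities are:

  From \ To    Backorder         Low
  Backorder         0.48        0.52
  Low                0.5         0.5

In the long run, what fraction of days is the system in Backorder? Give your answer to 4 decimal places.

0.4902

Let the stationary distribution be π with π = πP and π_1 + π_2 = 1.
π_1 = 0.48·π_1 + 0.5·π_2
Solving with the normalization constraint gives π = (0.4902, 0.5098).
So the stationary probability of Backorder is 0.4902.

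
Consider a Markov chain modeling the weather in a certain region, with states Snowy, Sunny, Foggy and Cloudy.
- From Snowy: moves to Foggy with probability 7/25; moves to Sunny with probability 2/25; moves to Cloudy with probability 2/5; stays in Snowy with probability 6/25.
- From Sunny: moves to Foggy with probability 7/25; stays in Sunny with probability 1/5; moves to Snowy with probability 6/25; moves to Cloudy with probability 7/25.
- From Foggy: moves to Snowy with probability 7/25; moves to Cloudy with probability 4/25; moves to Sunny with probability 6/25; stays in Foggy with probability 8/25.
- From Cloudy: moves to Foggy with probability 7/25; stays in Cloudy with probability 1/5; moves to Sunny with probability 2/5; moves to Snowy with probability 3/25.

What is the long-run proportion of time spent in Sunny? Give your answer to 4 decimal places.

0.2354

Let the stationary distribution be π with π = πP and π_1 + π_2 + π_3 + π_4 = 1.
π_1 = 0.24·π_1 + 0.24·π_2 + 0.28·π_3 + 0.12·π_4
π_2 = 0.08·π_1 + 0.2·π_2 + 0.24·π_3 + 0.4·π_4
π_3 = 0.28·π_1 + 0.28·π_2 + 0.32·π_3 + 0.28·π_4
Solving with the normalization constraint gives π = (0.2215, 0.2354, 0.2917, 0.2515).
So the stationary probability of Sunny is 0.2354.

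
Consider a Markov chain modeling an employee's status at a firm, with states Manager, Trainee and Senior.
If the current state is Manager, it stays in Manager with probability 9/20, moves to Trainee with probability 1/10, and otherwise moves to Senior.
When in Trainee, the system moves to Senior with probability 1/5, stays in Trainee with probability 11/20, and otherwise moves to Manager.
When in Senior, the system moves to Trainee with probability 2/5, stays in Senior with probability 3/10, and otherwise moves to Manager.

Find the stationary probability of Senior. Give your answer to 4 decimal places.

0.3145

Let the stationary distribution be π with π = πP and π_1 + π_2 + π_3 = 1.
π_1 = 0.45·π_1 + 0.25·π_2 + 0.3·π_3
π_2 = 0.1·π_1 + 0.55·π_2 + 0.4·π_3
Solving with the normalization constraint gives π = (0.3322, 0.3534, 0.3145).
So the stationary probability of Senior is 0.3145.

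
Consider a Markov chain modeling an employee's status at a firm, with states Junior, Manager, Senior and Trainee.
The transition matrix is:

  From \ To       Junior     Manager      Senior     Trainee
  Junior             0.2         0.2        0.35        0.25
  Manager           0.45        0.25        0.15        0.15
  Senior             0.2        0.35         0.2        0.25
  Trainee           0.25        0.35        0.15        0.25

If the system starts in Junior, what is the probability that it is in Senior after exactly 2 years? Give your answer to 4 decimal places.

0.2075

Propagate the distribution vector 2 years from Junior.
After 0 years: (1.0000, 0.0000, 0.0000, 0.0000)
After 1 year: (0.2000, 0.2000, 0.3500, 0.2500)
After 2 years: (0.2625, 0.3000, 0.2075, 0.2300)
P(in Senior after 2 years) = 0.2075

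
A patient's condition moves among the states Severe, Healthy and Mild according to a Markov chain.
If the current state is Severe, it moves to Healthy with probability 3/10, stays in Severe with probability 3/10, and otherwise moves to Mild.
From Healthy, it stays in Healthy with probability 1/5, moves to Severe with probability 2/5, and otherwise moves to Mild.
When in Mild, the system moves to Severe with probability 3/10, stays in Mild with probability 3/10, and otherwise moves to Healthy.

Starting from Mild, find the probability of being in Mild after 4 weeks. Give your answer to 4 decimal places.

0.3637

Propagate the distribution vector 4 weeks from Mild.
After 0 weeks: (0.0000, 0.0000, 1.0000)
After 1 week: (0.3000, 0.4000, 0.3000)
After 2 weeks: (0.3400, 0.2900, 0.3700)
After 3 weeks: (0.3290, 0.3080, 0.3630)
After 4 weeks: (0.3308, 0.3055, 0.3637)
P(in Mild after 4 weeks) = 0.3637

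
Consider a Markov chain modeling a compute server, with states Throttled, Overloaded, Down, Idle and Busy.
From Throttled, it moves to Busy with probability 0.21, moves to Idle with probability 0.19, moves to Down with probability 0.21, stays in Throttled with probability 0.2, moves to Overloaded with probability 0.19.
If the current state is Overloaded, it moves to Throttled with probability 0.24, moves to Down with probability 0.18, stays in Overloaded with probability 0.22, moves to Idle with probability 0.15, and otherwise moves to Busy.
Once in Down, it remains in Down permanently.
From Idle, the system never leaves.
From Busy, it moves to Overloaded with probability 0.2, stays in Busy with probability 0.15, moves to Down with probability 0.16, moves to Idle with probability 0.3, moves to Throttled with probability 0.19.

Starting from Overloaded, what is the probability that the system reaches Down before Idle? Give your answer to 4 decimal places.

Let h(s) be the probability of absorption at Down starting from transient state s. Then h(Down) = 1 and h(Idle) = 0. By first-step analysis:
h(Throttled) = 0.2·h(Throttled) + 0.19·h(Overloaded) + 0.21·1 + 0.19·0 + 0.21·h(Busy)
h(Overloaded) = 0.24·h(Throttled) + 0.22·h(Overloaded) + 0.18·1 + 0.15·0 + 0.21·h(Busy)
h(Busy) = 0.19·h(Throttled) + 0.2·h(Overloaded) + 0.16·1 + 0.3·0 + 0.15·h(Busy)
Solving: h(Throttled) = 0.4878, h(Overloaded) = 0.4921, h(Busy) = 0.4131.
Starting from Overloaded, the probability is 0.4921.

0.4921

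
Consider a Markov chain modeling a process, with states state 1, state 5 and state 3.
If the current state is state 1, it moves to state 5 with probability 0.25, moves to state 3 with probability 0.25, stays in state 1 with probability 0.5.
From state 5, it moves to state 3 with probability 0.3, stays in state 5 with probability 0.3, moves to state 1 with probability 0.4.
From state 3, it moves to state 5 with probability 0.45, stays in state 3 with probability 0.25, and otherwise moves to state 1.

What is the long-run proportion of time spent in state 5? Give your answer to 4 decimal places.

Let the stationary distribution be π with π = πP and π_1 + π_2 + π_3 = 1.
π_1 = 0.5·π_1 + 0.4·π_2 + 0.3·π_3
π_2 = 0.25·π_1 + 0.3·π_2 + 0.45·π_3
Solving with the normalization constraint gives π = (0.4149, 0.3191, 0.2660).
So the stationary probability of state 5 is 0.3191.

0.3191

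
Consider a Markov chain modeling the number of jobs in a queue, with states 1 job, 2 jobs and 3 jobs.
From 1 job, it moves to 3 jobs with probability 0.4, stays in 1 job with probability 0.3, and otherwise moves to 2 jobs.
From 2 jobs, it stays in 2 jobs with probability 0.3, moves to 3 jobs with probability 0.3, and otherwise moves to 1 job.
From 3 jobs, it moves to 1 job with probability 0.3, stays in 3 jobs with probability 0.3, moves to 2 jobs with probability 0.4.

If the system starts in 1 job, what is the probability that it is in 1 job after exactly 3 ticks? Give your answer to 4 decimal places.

0.3340

Propagate the distribution vector 3 ticks from 1 job.
After 0 ticks: (1.0000, 0.0000, 0.0000)
After 1 tick: (0.3000, 0.3000, 0.4000)
After 2 ticks: (0.3300, 0.3400, 0.3300)
After 3 ticks: (0.3340, 0.3330, 0.3330)
P(in 1 job after 3 ticks) = 0.3340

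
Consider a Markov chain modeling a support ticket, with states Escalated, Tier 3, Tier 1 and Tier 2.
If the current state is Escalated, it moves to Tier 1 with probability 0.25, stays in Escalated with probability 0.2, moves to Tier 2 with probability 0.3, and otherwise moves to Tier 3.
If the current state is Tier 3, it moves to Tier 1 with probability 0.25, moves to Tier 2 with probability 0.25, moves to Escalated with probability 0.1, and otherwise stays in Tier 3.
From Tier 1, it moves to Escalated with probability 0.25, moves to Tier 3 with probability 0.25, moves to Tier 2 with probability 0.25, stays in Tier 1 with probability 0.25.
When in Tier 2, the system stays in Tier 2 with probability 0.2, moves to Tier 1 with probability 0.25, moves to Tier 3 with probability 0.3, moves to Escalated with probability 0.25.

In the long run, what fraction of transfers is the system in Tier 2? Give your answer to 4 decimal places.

0.2473

Let the stationary distribution be π with π = πP and π_1 + π_2 + π_3 + π_4 = 1.
π_1 = 0.2·π_1 + 0.1·π_2 + 0.25·π_3 + 0.25·π_4
π_2 = 0.25·π_1 + 0.4·π_2 + 0.25·π_3 + 0.3·π_4
π_3 = 0.25·π_1 + 0.25·π_2 + 0.25·π_3 + 0.25·π_4
Solving with the normalization constraint gives π = (0.1940, 0.3087, 0.2500, 0.2473).
So the stationary probability of Tier 2 is 0.2473.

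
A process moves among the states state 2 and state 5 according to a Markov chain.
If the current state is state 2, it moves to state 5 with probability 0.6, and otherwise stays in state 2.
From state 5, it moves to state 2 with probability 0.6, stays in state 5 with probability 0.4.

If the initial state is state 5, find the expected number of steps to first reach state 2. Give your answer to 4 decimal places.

Let t(s) be the expected number of steps to first reach state 2 from state s, with t(state 2) = 0. Conditioning on the first step:
t(state 5) = 1 + 0.4·t(state 5)
Solving: t(state 5) = 1.6667.
Expected steps from state 5 to state 2: 1.6667.

1.6667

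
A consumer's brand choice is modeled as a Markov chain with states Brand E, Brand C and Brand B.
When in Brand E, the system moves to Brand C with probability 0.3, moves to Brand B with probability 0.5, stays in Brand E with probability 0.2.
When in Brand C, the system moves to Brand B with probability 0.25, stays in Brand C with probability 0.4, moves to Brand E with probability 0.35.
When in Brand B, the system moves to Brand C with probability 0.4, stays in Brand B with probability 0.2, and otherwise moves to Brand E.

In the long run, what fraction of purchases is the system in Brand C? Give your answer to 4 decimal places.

Let the stationary distribution be π with π = πP and π_1 + π_2 + π_3 = 1.
π_1 = 0.2·π_1 + 0.35·π_2 + 0.4·π_3
π_2 = 0.3·π_1 + 0.4·π_2 + 0.4·π_3
Solving with the normalization constraint gives π = (0.3180, 0.3682, 0.3138).
So the stationary probability of Brand C is 0.3682.

0.3682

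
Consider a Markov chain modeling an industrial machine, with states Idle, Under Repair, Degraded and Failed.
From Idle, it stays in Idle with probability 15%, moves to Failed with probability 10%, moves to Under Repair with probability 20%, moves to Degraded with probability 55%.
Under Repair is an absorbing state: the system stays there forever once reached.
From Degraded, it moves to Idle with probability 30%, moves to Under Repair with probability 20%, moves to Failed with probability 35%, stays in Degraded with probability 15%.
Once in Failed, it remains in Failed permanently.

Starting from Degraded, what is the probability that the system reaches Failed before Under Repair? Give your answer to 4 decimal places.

Let h(s) be the probability of absorption at Failed starting from transient state s. Then h(Failed) = 1 and h(Under Repair) = 0. By first-step analysis:
h(Idle) = 0.15·h(Idle) + 0.2·0 + 0.55·h(Degraded) + 0.1·1
h(Degraded) = 0.3·h(Idle) + 0.2·0 + 0.15·h(Degraded) + 0.35·1
Solving: h(Idle) = 0.4978, h(Degraded) = 0.5874.
Starting from Degraded, the probability is 0.5874.

0.5874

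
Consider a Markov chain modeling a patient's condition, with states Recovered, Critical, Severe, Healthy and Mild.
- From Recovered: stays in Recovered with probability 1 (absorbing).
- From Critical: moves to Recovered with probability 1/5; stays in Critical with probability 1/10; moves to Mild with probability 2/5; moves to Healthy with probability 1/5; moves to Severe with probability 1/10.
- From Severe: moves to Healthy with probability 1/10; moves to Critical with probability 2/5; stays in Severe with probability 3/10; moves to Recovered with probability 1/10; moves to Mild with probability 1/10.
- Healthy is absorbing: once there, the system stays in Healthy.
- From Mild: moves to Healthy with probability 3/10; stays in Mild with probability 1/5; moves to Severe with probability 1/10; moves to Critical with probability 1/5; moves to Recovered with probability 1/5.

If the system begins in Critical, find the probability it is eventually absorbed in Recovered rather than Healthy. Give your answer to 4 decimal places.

0.4627

Let h(s) be the probability of absorption at Recovered starting from transient state s. Then h(Recovered) = 1 and h(Healthy) = 0. By first-step analysis:
h(Critical) = 0.2·1 + 0.1·h(Critical) + 0.1·h(Severe) + 0.2·0 + 0.4·h(Mild)
h(Severe) = 0.1·1 + 0.4·h(Critical) + 0.3·h(Severe) + 0.1·0 + 0.1·h(Mild)
h(Mild) = 0.2·1 + 0.2·h(Critical) + 0.1·h(Severe) + 0.3·0 + 0.2·h(Mild)
Solving: h(Critical) = 0.4627, h(Severe) = 0.4679, h(Mild) = 0.4242.
Starting from Critical, the probability is 0.4627.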